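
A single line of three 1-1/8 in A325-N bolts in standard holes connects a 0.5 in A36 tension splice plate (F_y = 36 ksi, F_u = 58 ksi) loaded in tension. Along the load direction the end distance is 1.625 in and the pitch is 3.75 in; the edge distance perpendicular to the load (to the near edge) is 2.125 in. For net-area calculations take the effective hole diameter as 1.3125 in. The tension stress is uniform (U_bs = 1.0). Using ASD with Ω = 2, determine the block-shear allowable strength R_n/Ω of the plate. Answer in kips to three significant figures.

70.6 kips

Shear plane L_v = 1.625 + 2·3.75 = 9.125 in; A_gv = 9.125 × 0.5 = 4.562 in².
A_nv = (9.125 − 2.5·1.3125) × 0.5 = 2.922 in².
A_nt = (2.125 − 0.5·1.3125) × 0.5 = 0.7344 in².
0.6 F_u A_nv = 101.7 kips; 0.6 F_y A_gv = 98.55 kips → shear yielding governs the shear term.
R_n = 98.55 + 1.0 × 58 × 0.7344 = 141.1 kips.
Allowable strength R_n/Ω = 141.1 / 2 = 70.6 kips.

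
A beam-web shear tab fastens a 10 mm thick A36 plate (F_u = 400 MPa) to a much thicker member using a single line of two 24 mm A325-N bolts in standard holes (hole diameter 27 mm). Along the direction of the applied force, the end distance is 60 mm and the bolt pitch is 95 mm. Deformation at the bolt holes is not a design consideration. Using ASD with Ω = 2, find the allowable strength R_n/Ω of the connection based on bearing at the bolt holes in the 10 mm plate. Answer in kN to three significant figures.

Per bolt r_n = 1.5 l_c t F_u ≤ 3.0 d t F_u; upper limit = 3.0 × 24 × 10 × 400 / 1000 = 288 kN.
Edge bolt: l_c = 60 − 27/2 = 46.5 mm → 1.5 × 46.5 × 10 × 400 / 1000 = 279 → r_n = 279 kN.
Interior bolts: l_c = 95 − 27 = 68 mm → 1.5 × 68 × 10 × 400 / 1000 = 408 → r_n = 288 kN.
R_n = 1 × 279 + 1 × 288 = 567 kN.
Allowable strength R_n/Ω = 567 / 2 = 284 kN.

284 kN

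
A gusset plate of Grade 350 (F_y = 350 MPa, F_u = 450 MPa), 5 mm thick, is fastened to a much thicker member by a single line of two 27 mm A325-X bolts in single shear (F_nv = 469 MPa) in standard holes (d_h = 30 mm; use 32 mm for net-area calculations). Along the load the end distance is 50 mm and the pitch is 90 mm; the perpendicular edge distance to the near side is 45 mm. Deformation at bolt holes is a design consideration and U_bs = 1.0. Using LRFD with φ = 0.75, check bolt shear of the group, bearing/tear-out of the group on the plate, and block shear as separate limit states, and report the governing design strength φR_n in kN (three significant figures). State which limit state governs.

Bolt shear: A_b = π·27²/4 = 572.6 mm²; R_n = 469 × 572.6 × 2 × 1 / 1000 = 537.1 kN → 0.75 × 537.1 = 403 kN.
Bearing: edge l_c = 35, r_n = 94.5 kN; interior l_c = 60, r_n = 145.8 kN; R_n = 94.5 + 1·145.8 = 240.3 kN → 180 kN.
Block shear: A_gv = 700, A_nv = 460, A_nt = 145 mm²; R_n = min(0.6F_uA_nv, 0.6F_yA_gv) + U_bs·F_u·A_nt = 189.5 kN → 142 kN.
Block shear governs: 142 kN.

142 kN (block shear governs)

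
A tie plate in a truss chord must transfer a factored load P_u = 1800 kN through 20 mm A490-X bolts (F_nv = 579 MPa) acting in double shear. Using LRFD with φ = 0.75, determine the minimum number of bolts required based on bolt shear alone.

A_b = π·20²/4 = 314.2 mm².
Per-bolt design strength φR_n = 0.75 × 579 × 314.2 × 2 / 1000 = 272.8 kN.
n ≥ 1800 / 272.8 = 6.597 → use 7 bolts.

7 bolts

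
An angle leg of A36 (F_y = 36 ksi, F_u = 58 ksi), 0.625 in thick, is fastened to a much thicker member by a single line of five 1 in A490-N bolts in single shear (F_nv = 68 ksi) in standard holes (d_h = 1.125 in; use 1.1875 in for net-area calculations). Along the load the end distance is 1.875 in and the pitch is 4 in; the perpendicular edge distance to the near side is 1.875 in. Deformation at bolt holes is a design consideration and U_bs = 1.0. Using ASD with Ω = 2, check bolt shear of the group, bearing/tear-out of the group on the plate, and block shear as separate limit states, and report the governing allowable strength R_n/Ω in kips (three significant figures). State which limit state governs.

Bolt shear: A_b = π·1²/4 = 0.7854 in²; R_n = 68 × 0.7854 × 5 × 1 = 267 kips → 267 / 2 = 134 kips.
Bearing: edge l_c = 1.312, r_n = 57.09 kips; interior l_c = 2.875, r_n = 87 kips; R_n = 57.09 + 4·87 = 405.1 kips → 203 kips.
Block shear: A_gv = 11.17, A_nv = 7.832, A_nt = 0.8008 in²; R_n = min(0.6F_uA_nv, 0.6F_yA_gv) + U_bs·F_u·A_nt = 287.8 kips → 144 kips.
Bolt shear governs: 134 kips.

134 kips (bolt shear governs)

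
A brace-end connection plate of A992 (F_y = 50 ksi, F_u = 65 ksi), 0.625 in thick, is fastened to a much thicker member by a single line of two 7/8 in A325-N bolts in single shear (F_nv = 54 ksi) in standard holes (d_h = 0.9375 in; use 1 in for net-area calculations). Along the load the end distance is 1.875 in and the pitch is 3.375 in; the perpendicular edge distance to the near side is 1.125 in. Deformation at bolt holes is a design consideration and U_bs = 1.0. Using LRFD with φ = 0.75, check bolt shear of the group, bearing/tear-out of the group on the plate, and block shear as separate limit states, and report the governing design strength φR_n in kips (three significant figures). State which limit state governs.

Bolt shear: A_b = π·0.875²/4 = 0.6013 in²; R_n = 54 × 0.6013 × 2 × 1 = 64.94 kips → 0.75 × 64.94 = 48.7 kips.
Bearing: edge l_c = 1.406, r_n = 68.55 kips; interior l_c = 2.438, r_n = 85.31 kips; R_n = 68.55 + 1·85.31 = 153.9 kips → 115 kips.
Block shear: A_gv = 3.281, A_nv = 2.344, A_nt = 0.3906 in²; R_n = min(0.6F_uA_nv, 0.6F_yA_gv) + U_bs·F_u·A_nt = 116.8 kips → 87.6 kips.
Bolt shear governs: 48.7 kips.

48.7 kips (bolt shear governs)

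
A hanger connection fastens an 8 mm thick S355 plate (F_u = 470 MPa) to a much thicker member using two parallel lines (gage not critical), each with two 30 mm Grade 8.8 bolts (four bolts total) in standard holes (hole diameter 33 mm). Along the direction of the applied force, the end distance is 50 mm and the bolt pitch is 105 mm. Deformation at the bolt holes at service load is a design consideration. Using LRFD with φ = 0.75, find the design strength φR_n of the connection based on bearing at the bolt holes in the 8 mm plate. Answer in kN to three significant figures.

633 kN

Per bolt r_n = 1.2 l_c t F_u ≤ 2.4 d t F_u; upper limit = 2.4 × 30 × 8 × 470 / 1000 = 270.7 kN.
Edge bolt: l_c = 50 − 33/2 = 33.5 mm → 1.2 × 33.5 × 8 × 470 / 1000 = 151.2 → r_n = 151.2 kN.
Interior bolts: l_c = 105 − 33 = 72 mm → 1.2 × 72 × 8 × 470 / 1000 = 324.9 → r_n = 270.7 kN.
R_n = 2 × 151.2 + 2 × 270.7 = 843.7 kN.
Design strength φR_n = 0.75 × 843.7 = 633 kN.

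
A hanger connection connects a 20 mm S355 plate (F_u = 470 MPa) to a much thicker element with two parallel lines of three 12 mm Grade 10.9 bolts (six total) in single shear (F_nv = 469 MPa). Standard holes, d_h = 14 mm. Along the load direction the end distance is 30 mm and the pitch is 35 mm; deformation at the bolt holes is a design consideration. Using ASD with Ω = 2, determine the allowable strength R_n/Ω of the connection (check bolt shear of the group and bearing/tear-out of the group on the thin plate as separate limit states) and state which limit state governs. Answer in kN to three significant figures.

159 kN (bolt shear governs)

Bolt shear: A_b = π·12²/4 = 113.1 mm²; R_n = 469 × 113.1 × 6 × 1 / 1000 = 318.3 kN → 318.3 / 2 = 159 kN.
Bearing (1.2 l_c t F_u ≤ 2.4 d t F_u): upper limit = 2.4·12·20·470 / 1000 = 270.7 kN.
  Edge l_c = 30 − 14/2 = 23 → r_n = 259.4 kN; interior l_c = 35 − 14 = 21 → r_n = 236.9 kN.
  R_n,bearing = 2·259.4 + 4·236.9 = 1466 kN → 1466 / 2 = 733 kN.
Bolt shear governs: 159 kN.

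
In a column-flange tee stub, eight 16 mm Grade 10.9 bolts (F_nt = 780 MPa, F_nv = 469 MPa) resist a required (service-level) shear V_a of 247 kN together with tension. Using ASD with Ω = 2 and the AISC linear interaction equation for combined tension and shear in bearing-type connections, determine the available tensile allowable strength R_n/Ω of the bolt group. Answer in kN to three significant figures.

A_b = π·16²/4 = 201.1 mm²; f_rv = 247 × 1000 / (8 × 201.1) = 153.6 MPa.
F'_nt = 1.3 F_nt − (Ω F_nt / F_nv) f_rv = 1.3·780 − (2·780/469)·153.6 = 503.2 MPa, capped at F_nt → F'_nt = 503.2 MPa.
R_n = F'_nt · A_b · n = 503.2 × 201.1 × 8 / 1000 = 809.4 kN.
Allowable strength R_n/Ω = 809.4 / 2 = 405 kN.

405 kN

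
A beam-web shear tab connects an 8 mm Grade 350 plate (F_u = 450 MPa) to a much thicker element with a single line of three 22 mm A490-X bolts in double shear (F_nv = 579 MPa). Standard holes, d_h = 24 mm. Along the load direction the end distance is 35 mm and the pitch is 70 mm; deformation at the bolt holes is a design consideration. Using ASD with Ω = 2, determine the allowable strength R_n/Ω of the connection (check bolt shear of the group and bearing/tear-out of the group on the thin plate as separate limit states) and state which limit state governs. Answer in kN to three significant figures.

Bolt shear: A_b = π·22²/4 = 380.1 mm²; R_n = 579 × 380.1 × 3 × 2 / 1000 = 1321 kN → 1321 / 2 = 660 kN.
Bearing (1.2 l_c t F_u ≤ 2.4 d t F_u): upper limit = 2.4·22·8·450 / 1000 = 190.1 kN.
  Edge l_c = 35 − 24/2 = 23 → r_n = 99.36 kN; interior l_c = 70 − 24 = 46 → r_n = 190.1 kN.
  R_n,bearing = 1·99.36 + 2·190.1 = 479.5 kN → 479.5 / 2 = 240 kN.
Bearing governs: 240 kN.

240 kN (bearing governs)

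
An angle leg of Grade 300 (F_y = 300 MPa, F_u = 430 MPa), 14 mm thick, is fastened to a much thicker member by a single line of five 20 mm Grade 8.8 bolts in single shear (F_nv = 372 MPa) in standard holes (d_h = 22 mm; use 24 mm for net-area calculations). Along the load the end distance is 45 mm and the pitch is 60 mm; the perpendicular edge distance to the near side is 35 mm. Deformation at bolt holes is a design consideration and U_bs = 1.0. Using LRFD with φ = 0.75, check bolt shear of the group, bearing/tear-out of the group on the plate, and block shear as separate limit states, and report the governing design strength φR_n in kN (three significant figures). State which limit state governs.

438 kN (bolt shear governs)

Bolt shear: A_b = π·20²/4 = 314.2 mm²; R_n = 372 × 314.2 × 5 × 1 / 1000 = 584.3 kN → 0.75 × 584.3 = 438 kN.
Bearing: edge l_c = 34, r_n = 245.6 kN; interior l_c = 38, r_n = 274.5 kN; R_n = 245.6 + 4·274.5 = 1344 kN → 1010 kN.
Block shear: A_gv = 3990, A_nv = 2478, A_nt = 322 mm²; R_n = min(0.6F_uA_nv, 0.6F_yA_gv) + U_bs·F_u·A_nt = 777.8 kN → 583 kN.
Bolt shear governs: 438 kN.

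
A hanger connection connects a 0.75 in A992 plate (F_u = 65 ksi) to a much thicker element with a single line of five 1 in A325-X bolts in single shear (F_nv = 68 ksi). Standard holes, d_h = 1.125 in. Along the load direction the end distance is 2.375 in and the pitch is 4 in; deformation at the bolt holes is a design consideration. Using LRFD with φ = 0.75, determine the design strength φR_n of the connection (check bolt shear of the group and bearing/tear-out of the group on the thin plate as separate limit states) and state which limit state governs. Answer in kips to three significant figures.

Bolt shear: A_b = π·1²/4 = 0.7854 in²; R_n = 68 × 0.7854 × 5 × 1 = 267 kips → 0.75 × 267 = 200 kips.
Bearing (1.2 l_c t F_u ≤ 2.4 d t F_u): upper limit = 2.4·1·0.75·65 = 117 kips.
  Edge l_c = 2.375 − 1.125/2 = 1.812 → r_n = 106 kips; interior l_c = 4 − 1.125 = 2.875 → r_n = 117 kips.
  R_n,bearing = 1·106 + 4·117 = 574 kips → 0.75 × 574 = 431 kips.
Bolt shear governs: 200 kips.

200 kips (bolt shear governs)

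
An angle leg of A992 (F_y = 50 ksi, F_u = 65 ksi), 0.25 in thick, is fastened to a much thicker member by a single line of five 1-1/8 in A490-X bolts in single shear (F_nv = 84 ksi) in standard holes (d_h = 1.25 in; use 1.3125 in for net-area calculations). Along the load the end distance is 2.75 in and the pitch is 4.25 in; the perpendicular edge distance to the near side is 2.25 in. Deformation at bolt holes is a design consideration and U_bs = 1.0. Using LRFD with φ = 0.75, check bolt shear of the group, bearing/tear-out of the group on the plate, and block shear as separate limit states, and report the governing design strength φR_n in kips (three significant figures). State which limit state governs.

Bolt shear: A_b = π·1.125²/4 = 0.994 in²; R_n = 84 × 0.994 × 5 × 1 = 417.5 kips → 0.75 × 417.5 = 313 kips.
Bearing: edge l_c = 2.125, r_n = 41.44 kips; interior l_c = 3, r_n = 43.87 kips; R_n = 41.44 + 4·43.87 = 216.9 kips → 163 kips.
Block shear: A_gv = 4.938, A_nv = 3.461, A_nt = 0.3984 in²; R_n = min(0.6F_uA_nv, 0.6F_yA_gv) + U_bs·F_u·A_nt = 160.9 kips → 121 kips.
Block shear governs: 121 kips.

121 kips (block shear governs)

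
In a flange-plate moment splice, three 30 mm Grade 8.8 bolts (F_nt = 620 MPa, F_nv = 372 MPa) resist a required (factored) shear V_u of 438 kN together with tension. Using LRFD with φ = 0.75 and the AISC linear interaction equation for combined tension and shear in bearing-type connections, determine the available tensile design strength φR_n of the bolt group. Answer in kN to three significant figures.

552 kN

A_b = π·30²/4 = 706.9 mm²; f_rv = 438 × 1000 / (3 × 706.9) = 206.5 MPa.
F'_nt = 1.3 F_nt − (F_nt / φF_nv) f_rv = 1.3·620 − (620/(0.75·372))·206.5 = 347 MPa, capped at F_nt → F'_nt = 347 MPa.
R_n = F'_nt · A_b · n = 347 × 706.9 × 3 / 1000 = 735.9 kN.
Design strength φR_n = 0.75 × 735.9 = 552 kN.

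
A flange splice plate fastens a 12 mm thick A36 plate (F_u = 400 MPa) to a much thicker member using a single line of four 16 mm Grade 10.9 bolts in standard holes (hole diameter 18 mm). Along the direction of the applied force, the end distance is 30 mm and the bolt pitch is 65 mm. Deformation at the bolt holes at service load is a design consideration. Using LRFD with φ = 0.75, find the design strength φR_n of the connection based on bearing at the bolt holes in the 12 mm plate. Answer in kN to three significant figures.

505 kN

Per bolt r_n = 1.2 l_c t F_u ≤ 2.4 d t F_u; upper limit = 2.4 × 16 × 12 × 400 / 1000 = 184.3 kN.
Edge bolt: l_c = 30 − 18/2 = 21 mm → 1.2 × 21 × 12 × 400 / 1000 = 121 → r_n = 121 kN.
Interior bolts: l_c = 65 − 18 = 47 mm → 1.2 × 47 × 12 × 400 / 1000 = 270.7 → r_n = 184.3 kN.
R_n = 1 × 121 + 3 × 184.3 = 673.9 kN.
Design strength φR_n = 0.75 × 673.9 = 505 kN.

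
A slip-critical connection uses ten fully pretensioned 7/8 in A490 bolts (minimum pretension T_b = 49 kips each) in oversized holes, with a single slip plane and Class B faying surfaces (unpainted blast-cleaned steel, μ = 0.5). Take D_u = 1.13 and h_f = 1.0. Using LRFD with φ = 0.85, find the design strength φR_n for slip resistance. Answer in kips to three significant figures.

235 kips

R_n = μ · D_u · h_f · T_b · n_s · n_b = 0.5 × 1.13 × 1.0 × 49 × 1 × 10 = 276.8 kips.
Design strength φR_n = 0.85 × 276.8 = 235 kips.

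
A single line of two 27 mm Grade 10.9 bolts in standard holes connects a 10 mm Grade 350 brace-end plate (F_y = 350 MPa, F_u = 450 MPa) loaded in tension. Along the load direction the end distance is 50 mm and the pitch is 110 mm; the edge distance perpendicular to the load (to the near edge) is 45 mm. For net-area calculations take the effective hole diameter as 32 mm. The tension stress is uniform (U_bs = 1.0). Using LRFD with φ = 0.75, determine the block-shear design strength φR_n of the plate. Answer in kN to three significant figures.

Shear plane L_v = 50 + 1·110 = 160 mm; A_gv = 160 × 10 = 1600 mm².
A_nv = (160 − 1.5·32) × 10 = 1120 mm².
A_nt = (45 − 0.5·32) × 10 = 290 mm².
0.6 F_u A_nv = 302.4 kN; 0.6 F_y A_gv = 336 kN → shear rupture governs the shear term.
R_n = 302.4 + 1.0 × 450 × 290 / 1000 = 432.9 kN.
Design strength φR_n = 0.75 × 432.9 = 325 kN.

325 kN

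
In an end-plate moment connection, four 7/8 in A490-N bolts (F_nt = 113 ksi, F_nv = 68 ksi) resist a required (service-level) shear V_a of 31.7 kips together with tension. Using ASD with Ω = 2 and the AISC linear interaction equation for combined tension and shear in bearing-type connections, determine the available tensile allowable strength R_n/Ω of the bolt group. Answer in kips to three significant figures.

124 kips

A_b = π·0.875²/4 = 0.6013 in²; f_rv = 31.7 / (4 × 0.6013) = 13.18 ksi.
F'_nt = 1.3 F_nt − (Ω F_nt / F_nv) f_rv = 1.3·113 − (2·113/68)·13.18 = 103.1 ksi, capped at F_nt → F'_nt = 103.1 ksi.
R_n = F'_nt · A_b · n = 103.1 × 0.6013 × 4 = 248 kips.
Allowable strength R_n/Ω = 248 / 2 = 124 kips.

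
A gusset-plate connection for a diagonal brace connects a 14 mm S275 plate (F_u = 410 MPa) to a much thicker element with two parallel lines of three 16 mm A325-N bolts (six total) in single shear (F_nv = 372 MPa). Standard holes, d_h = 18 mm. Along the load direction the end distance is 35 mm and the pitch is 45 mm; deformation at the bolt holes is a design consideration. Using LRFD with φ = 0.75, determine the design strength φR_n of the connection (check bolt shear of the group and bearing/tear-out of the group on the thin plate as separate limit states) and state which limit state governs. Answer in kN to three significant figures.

337 kN (bolt shear governs)

Bolt shear: A_b = π·16²/4 = 201.1 mm²; R_n = 372 × 201.1 × 6 × 1 / 1000 = 448.8 kN → 0.75 × 448.8 = 337 kN.
Bearing (1.2 l_c t F_u ≤ 2.4 d t F_u): upper limit = 2.4·16·14·410 / 1000 = 220.4 kN.
  Edge l_c = 35 − 18/2 = 26 → r_n = 179.1 kN; interior l_c = 45 − 18 = 27 → r_n = 186 kN.
  R_n,bearing = 2·179.1 + 4·186 = 1102 kN → 0.75 × 1102 = 827 kN.
Bolt shear governs: 337 kN.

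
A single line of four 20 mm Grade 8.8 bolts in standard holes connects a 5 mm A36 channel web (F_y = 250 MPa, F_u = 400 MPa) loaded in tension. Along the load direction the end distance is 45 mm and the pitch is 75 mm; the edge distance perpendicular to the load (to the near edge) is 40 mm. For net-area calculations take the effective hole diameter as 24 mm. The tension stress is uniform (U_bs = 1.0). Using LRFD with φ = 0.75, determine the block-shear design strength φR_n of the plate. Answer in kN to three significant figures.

Shear plane L_v = 45 + 3·75 = 270 mm; A_gv = 270 × 5 = 1350 mm².
A_nv = (270 − 3.5·24) × 5 = 930 mm².
A_nt = (40 − 0.5·24) × 5 = 140 mm².
0.6 F_u A_nv = 223.2 kN; 0.6 F_y A_gv = 202.5 kN → shear yielding governs the shear term.
R_n = 202.5 + 1.0 × 400 × 140 / 1000 = 258.5 kN.
Design strength φR_n = 0.75 × 258.5 = 194 kN.

194 kN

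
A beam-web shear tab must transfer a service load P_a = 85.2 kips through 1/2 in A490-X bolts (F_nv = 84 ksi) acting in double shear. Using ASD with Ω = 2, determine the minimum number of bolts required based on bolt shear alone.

6 bolts

A_b = π·0.5²/4 = 0.1963 in².
Per-bolt allowable strength R_n/Ω = 84 × 0.1963 × 2 / 2 = 16.49 kips.
n ≥ 85.2 / 16.49 = 5.166 → use 6 bolts.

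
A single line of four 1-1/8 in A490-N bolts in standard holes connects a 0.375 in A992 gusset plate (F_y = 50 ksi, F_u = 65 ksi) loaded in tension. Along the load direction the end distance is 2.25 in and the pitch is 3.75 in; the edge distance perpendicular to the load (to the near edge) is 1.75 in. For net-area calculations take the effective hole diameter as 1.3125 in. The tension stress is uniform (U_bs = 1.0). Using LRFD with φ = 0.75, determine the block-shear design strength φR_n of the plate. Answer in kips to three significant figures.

Shear plane L_v = 2.25 + 3·3.75 = 13.5 in; A_gv = 13.5 × 0.375 = 5.062 in².
A_nv = (13.5 − 3.5·1.3125) × 0.375 = 3.34 in².
A_nt = (1.75 − 0.5·1.3125) × 0.375 = 0.4102 in².
0.6 F_u A_nv = 130.3 kips; 0.6 F_y A_gv = 151.9 kips → shear rupture governs the shear term.
R_n = 130.3 + 1.0 × 65 × 0.4102 = 156.9 kips.
Design strength φR_n = 0.75 × 156.9 = 118 kips.

118 kips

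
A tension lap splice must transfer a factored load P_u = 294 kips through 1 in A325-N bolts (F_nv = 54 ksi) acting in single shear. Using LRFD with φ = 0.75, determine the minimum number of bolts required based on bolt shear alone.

10 bolts

A_b = π·1²/4 = 0.7854 in².
Per-bolt design strength φR_n = 0.75 × 54 × 0.7854 × 1 = 31.81 kips.
n ≥ 294 / 31.81 = 9.243 → use 10 bolts.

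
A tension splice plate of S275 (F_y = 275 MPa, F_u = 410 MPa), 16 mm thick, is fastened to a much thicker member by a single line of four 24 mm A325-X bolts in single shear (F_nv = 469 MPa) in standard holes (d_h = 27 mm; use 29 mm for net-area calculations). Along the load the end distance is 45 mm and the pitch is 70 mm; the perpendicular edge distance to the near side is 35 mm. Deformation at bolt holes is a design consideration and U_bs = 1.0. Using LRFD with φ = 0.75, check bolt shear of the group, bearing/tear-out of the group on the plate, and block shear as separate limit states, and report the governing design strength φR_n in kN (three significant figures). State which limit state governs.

554 kN (block shear governs)

Bolt shear: A_b = π·24²/4 = 452.4 mm²; R_n = 469 × 452.4 × 4 × 1 / 1000 = 848.7 kN → 0.75 × 848.7 = 637 kN.
Bearing: edge l_c = 31.5, r_n = 248 kN; interior l_c = 43, r_n = 338.5 kN; R_n = 248 + 3·338.5 = 1263 kN → 948 kN.
Block shear: A_gv = 4080, A_nv = 2456, A_nt = 328 mm²; R_n = min(0.6F_uA_nv, 0.6F_yA_gv) + U_bs·F_u·A_nt = 738.7 kN → 554 kN.
Block shear governs: 554 kN.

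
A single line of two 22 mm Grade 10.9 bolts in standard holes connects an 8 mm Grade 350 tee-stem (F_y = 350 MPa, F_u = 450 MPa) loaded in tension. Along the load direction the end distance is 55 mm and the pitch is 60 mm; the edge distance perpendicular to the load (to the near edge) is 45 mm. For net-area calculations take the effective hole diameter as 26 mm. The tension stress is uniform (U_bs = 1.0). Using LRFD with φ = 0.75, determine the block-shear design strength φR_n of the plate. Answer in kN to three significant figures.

210 kN

Shear plane L_v = 55 + 1·60 = 115 mm; A_gv = 115 × 8 = 920 mm².
A_nv = (115 − 1.5·26) × 8 = 608 mm².
A_nt = (45 − 0.5·26) × 8 = 256 mm².
0.6 F_u A_nv = 164.2 kN; 0.6 F_y A_gv = 193.2 kN → shear rupture governs the shear term.
R_n = 164.2 + 1.0 × 450 × 256 / 1000 = 279.4 kN.
Design strength φR_n = 0.75 × 279.4 = 210 kN.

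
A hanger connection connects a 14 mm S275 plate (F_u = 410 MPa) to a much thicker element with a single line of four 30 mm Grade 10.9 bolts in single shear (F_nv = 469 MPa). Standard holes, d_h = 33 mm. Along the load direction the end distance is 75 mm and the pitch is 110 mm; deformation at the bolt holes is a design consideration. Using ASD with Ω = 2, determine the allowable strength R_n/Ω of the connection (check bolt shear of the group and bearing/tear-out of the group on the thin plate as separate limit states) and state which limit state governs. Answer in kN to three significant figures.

Bolt shear: A_b = π·30²/4 = 706.9 mm²; R_n = 469 × 706.9 × 4 × 1 / 1000 = 1326 kN → 1326 / 2 = 663 kN.
Bearing (1.2 l_c t F_u ≤ 2.4 d t F_u): upper limit = 2.4·30·14·410 / 1000 = 413.3 kN.
  Edge l_c = 75 − 33/2 = 58.5 → r_n = 402.9 kN; interior l_c = 110 − 33 = 77 → r_n = 413.3 kN.
  R_n,bearing = 1·402.9 + 3·413.3 = 1643 kN → 1643 / 2 = 821 kN.
Bolt shear governs: 663 kN.

663 kN (bolt shear governs)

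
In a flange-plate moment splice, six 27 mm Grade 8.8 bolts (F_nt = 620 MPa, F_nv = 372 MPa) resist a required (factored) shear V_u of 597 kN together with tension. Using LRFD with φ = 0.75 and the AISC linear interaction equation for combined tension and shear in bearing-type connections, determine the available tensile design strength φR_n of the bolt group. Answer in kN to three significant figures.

1080 kN

A_b = π·27²/4 = 572.6 mm²; f_rv = 597 × 1000 / (6 × 572.6) = 173.8 MPa.
F'_nt = 1.3 F_nt − (F_nt / φF_nv) f_rv = 1.3·620 − (620/(0.75·372))·173.8 = 419.8 MPa, capped at F_nt → F'_nt = 419.8 MPa.
R_n = F'_nt · A_b · n = 419.8 × 572.6 × 6 / 1000 = 1442 kN.
Design strength φR_n = 0.75 × 1442 = 1080 kN.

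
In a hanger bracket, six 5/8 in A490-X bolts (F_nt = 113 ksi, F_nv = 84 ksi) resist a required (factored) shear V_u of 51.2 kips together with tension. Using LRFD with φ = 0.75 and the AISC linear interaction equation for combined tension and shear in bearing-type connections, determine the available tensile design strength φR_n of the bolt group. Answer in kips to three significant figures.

A_b = π·0.625²/4 = 0.3068 in²; f_rv = 51.2 / (6 × 0.3068) = 27.81 ksi.
F'_nt = 1.3 F_nt − (F_nt / φF_nv) f_rv = 1.3·113 − (113/(0.75·84))·27.81 = 97.01 ksi, capped at F_nt → F'_nt = 97.01 ksi.
R_n = F'_nt · A_b · n = 97.01 × 0.3068 × 6 = 178.6 kips.
Design strength φR_n = 0.75 × 178.6 = 134 kips.

134 kips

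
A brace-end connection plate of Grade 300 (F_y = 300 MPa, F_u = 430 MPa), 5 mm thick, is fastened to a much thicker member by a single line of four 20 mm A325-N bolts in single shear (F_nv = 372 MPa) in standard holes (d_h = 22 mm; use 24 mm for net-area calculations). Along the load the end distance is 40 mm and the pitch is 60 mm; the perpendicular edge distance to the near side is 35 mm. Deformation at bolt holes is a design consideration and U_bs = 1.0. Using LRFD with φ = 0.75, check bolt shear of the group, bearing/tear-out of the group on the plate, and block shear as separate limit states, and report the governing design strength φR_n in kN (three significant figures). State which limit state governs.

Bolt shear: A_b = π·20²/4 = 314.2 mm²; R_n = 372 × 314.2 × 4 × 1 / 1000 = 467.5 kN → 0.75 × 467.5 = 351 kN.
Bearing: edge l_c = 29, r_n = 74.82 kN; interior l_c = 38, r_n = 98.04 kN; R_n = 74.82 + 3·98.04 = 368.9 kN → 277 kN.
Block shear: A_gv = 1100, A_nv = 680, A_nt = 115 mm²; R_n = min(0.6F_uA_nv, 0.6F_yA_gv) + U_bs·F_u·A_nt = 224.9 kN → 169 kN.
Block shear governs: 169 kN.

169 kN (block shear governs)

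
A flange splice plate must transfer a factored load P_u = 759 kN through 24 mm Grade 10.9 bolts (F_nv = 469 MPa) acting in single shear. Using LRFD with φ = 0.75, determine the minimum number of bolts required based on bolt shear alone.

5 bolts

A_b = π·24²/4 = 452.4 mm².
Per-bolt design strength φR_n = 0.75 × 469 × 452.4 × 1 / 1000 = 159.1 kN.
n ≥ 759 / 159.1 = 4.77 → use 5 bolts.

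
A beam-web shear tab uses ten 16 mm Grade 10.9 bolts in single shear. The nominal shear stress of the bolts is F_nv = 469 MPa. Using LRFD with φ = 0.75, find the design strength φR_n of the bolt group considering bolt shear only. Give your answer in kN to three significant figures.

A_b = π × 16² / 4 = 201.1 mm².
R_n = F_nv · A_b · n · n_s = 469 × 201.1 × 10 × 1 / 1000 = 943 kN.
Design strength φR_n = 0.75 × 943 = 707 kN.

707 kN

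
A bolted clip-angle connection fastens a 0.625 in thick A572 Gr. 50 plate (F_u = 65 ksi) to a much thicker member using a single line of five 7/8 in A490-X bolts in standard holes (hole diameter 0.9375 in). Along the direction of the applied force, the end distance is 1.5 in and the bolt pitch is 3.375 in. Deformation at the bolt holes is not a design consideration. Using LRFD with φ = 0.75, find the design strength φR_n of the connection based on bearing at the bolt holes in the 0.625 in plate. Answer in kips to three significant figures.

367 kips

Per bolt r_n = 1.5 l_c t F_u ≤ 3.0 d t F_u; upper limit = 3.0 × 0.875 × 0.625 × 65 = 106.6 kips.
Edge bolt: l_c = 1.5 − 0.9375/2 = 1.031 in → 1.5 × 1.031 × 0.625 × 65 = 62.84 → r_n = 62.84 kips.
Interior bolts: l_c = 3.375 − 0.9375 = 2.438 in → 1.5 × 2.438 × 0.625 × 65 = 148.5 → r_n = 106.6 kips.
R_n = 1 × 62.84 + 4 × 106.6 = 489.4 kips.
Design strength φR_n = 0.75 × 489.4 = 367 kips.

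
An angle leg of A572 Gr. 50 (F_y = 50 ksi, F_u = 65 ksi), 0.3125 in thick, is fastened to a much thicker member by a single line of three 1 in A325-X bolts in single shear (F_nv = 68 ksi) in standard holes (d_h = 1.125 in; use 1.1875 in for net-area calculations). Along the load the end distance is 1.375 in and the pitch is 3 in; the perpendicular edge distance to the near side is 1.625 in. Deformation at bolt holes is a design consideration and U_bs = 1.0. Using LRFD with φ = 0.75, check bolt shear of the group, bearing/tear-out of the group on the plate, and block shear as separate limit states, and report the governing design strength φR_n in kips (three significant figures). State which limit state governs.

56 kips (block shear governs)

Bolt shear: A_b = π·1²/4 = 0.7854 in²; R_n = 68 × 0.7854 × 3 × 1 = 160.2 kips → 0.75 × 160.2 = 120 kips.
Bearing: edge l_c = 0.8125, r_n = 19.8 kips; interior l_c = 1.875, r_n = 45.7 kips; R_n = 19.8 + 2·45.7 = 111.2 kips → 83.4 kips.
Block shear: A_gv = 2.305, A_nv = 1.377, A_nt = 0.3223 in²; R_n = min(0.6F_uA_nv, 0.6F_yA_gv) + U_bs·F_u·A_nt = 74.65 kips → 56 kips.
Block shear governs: 56 kips.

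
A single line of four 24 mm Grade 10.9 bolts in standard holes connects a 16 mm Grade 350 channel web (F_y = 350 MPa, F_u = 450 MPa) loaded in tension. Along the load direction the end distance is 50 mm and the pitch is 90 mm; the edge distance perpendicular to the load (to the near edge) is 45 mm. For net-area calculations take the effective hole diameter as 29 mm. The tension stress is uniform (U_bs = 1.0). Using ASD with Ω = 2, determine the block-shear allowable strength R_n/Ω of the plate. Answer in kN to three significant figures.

582 kN

Shear plane L_v = 50 + 3·90 = 320 mm; A_gv = 320 × 16 = 5120 mm².
A_nv = (320 − 3.5·29) × 16 = 3496 mm².
A_nt = (45 − 0.5·29) × 16 = 488 mm².
0.6 F_u A_nv = 943.9 kN; 0.6 F_y A_gv = 1075 kN → shear rupture governs the shear term.
R_n = 943.9 + 1.0 × 450 × 488 / 1000 = 1164 kN.
Allowable strength R_n/Ω = 1164 / 2 = 582 kN.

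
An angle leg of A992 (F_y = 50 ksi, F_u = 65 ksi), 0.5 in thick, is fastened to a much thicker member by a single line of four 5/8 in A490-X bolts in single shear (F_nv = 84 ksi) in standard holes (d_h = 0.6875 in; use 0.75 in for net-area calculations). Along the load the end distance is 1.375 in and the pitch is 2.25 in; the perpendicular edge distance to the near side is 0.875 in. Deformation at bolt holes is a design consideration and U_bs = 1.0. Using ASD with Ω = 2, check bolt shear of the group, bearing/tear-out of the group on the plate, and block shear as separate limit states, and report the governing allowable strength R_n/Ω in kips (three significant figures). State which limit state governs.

Bolt shear: A_b = π·0.625²/4 = 0.3068 in²; R_n = 84 × 0.3068 × 4 × 1 = 103.1 kips → 103.1 / 2 = 51.5 kips.
Bearing: edge l_c = 1.031, r_n = 40.22 kips; interior l_c = 1.562, r_n = 48.75 kips; R_n = 40.22 + 3·48.75 = 186.5 kips → 93.2 kips.
Block shear: A_gv = 4.062, A_nv = 2.75, A_nt = 0.25 in²; R_n = min(0.6F_uA_nv, 0.6F_yA_gv) + U_bs·F_u·A_nt = 123.5 kips → 61.8 kips.
Bolt shear governs: 51.5 kips.

51.5 kips (bolt shear governs)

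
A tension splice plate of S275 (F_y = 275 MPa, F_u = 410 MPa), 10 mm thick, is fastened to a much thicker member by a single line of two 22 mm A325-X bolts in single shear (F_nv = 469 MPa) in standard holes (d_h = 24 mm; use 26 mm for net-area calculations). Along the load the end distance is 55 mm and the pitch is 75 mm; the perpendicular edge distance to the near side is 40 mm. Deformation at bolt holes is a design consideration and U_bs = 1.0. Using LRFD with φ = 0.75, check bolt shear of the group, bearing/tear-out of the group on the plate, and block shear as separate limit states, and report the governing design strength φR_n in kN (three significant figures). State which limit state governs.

244 kN (block shear governs)

Bolt shear: A_b = π·22²/4 = 380.1 mm²; R_n = 469 × 380.1 × 2 × 1 / 1000 = 356.6 kN → 0.75 × 356.6 = 267 kN.
Bearing: edge l_c = 43, r_n = 211.6 kN; interior l_c = 51, r_n = 216.5 kN; R_n = 211.6 + 1·216.5 = 428 kN → 321 kN.
Block shear: A_gv = 1300, A_nv = 910, A_nt = 270 mm²; R_n = min(0.6F_uA_nv, 0.6F_yA_gv) + U_bs·F_u·A_nt = 325.2 kN → 244 kN.
Block shear governs: 244 kN.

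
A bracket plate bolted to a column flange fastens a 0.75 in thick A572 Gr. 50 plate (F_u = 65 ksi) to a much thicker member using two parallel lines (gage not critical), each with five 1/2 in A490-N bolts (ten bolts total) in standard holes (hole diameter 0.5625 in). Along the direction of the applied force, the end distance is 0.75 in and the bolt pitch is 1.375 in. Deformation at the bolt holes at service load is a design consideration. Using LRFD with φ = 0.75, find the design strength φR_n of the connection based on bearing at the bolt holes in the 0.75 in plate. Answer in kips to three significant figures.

Per bolt r_n = 1.2 l_c t F_u ≤ 2.4 d t F_u; upper limit = 2.4 × 0.5 × 0.75 × 65 = 58.5 kips.
Edge bolt: l_c = 0.75 − 0.5625/2 = 0.4688 in → 1.2 × 0.4688 × 0.75 × 65 = 27.42 → r_n = 27.42 kips.
Interior bolts: l_c = 1.375 − 0.5625 = 0.8125 in → 1.2 × 0.8125 × 0.75 × 65 = 47.53 → r_n = 47.53 kips.
R_n = 2 × 27.42 + 8 × 47.53 = 435.1 kips.
Design strength φR_n = 0.75 × 435.1 = 326 kips.

326 kips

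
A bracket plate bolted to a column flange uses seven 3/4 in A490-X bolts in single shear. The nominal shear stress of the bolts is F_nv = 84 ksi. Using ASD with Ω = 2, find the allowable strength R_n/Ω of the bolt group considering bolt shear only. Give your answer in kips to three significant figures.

130 kips

A_b = π × 0.75² / 4 = 0.4418 in².
R_n = F_nv · A_b · n · n_s = 84 × 0.4418 × 7 × 1 = 259.8 kips.
Allowable strength R_n/Ω = 259.8 / 2 = 130 kips.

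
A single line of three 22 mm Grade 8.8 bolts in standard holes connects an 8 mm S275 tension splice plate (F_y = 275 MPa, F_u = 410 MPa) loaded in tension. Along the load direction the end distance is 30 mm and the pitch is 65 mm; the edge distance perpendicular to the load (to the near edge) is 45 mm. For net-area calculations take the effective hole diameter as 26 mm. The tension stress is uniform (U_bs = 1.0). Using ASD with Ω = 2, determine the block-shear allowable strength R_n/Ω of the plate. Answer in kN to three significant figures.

146 kN

Shear plane L_v = 30 + 2·65 = 160 mm; A_gv = 160 × 8 = 1280 mm².
A_nv = (160 − 2.5·26) × 8 = 760 mm².
A_nt = (45 − 0.5·26) × 8 = 256 mm².
0.6 F_u A_nv = 187 kN; 0.6 F_y A_gv = 211.2 kN → shear rupture governs the shear term.
R_n = 187 + 1.0 × 410 × 256 / 1000 = 291.9 kN.
Allowable strength R_n/Ω = 291.9 / 2 = 146 kN.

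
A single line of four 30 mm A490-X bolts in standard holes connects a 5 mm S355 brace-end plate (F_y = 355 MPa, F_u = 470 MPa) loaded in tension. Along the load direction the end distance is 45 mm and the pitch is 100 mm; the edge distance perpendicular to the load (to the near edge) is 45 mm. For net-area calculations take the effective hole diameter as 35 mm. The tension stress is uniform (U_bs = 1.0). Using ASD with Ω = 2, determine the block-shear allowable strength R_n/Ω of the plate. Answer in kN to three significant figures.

Shear plane L_v = 45 + 3·100 = 345 mm; A_gv = 345 × 5 = 1725 mm².
A_nv = (345 − 3.5·35) × 5 = 1112 mm².
A_nt = (45 − 0.5·35) × 5 = 137.5 mm².
0.6 F_u A_nv = 313.7 kN; 0.6 F_y A_gv = 367.4 kN → shear rupture governs the shear term.
R_n = 313.7 + 1.0 × 470 × 137.5 / 1000 = 378.4 kN.
Allowable strength R_n/Ω = 378.4 / 2 = 189 kN.

189 kN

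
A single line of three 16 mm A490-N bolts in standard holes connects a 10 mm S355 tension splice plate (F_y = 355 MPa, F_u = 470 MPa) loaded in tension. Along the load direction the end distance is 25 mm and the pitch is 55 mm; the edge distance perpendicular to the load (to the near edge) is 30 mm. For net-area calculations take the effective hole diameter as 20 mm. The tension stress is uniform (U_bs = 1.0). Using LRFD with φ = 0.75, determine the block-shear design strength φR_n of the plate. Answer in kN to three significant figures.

250 kN

Shear plane L_v = 25 + 2·55 = 135 mm; A_gv = 135 × 10 = 1350 mm².
A_nv = (135 − 2.5·20) × 10 = 850 mm².
A_nt = (30 − 0.5·20) × 10 = 200 mm².
0.6 F_u A_nv = 239.7 kN; 0.6 F_y A_gv = 287.6 kN → shear rupture governs the shear term.
R_n = 239.7 + 1.0 × 470 × 200 / 1000 = 333.7 kN.
Design strength φR_n = 0.75 × 333.7 = 250 kN.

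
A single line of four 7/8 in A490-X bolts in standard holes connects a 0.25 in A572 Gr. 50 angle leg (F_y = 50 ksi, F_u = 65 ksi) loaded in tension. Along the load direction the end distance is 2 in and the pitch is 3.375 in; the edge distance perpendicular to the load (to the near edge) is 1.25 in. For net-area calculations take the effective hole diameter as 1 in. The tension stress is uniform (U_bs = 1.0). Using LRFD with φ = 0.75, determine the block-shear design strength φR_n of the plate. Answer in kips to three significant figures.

Shear plane L_v = 2 + 3·3.375 = 12.12 in; A_gv = 12.12 × 0.25 = 3.031 in².
A_nv = (12.12 − 3.5·1) × 0.25 = 2.156 in².
A_nt = (1.25 − 0.5·1) × 0.25 = 0.1875 in².
0.6 F_u A_nv = 84.09 kips; 0.6 F_y A_gv = 90.94 kips → shear rupture governs the shear term.
R_n = 84.09 + 1.0 × 65 × 0.1875 = 96.28 kips.
Design strength φR_n = 0.75 × 96.28 = 72.2 kips.

72.2 kips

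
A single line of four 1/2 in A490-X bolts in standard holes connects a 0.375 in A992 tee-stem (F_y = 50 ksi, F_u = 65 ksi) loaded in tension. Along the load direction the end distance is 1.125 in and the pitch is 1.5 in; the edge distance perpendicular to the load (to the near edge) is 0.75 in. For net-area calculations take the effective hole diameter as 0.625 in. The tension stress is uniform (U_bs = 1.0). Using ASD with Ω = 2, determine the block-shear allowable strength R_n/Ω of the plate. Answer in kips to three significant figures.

Shear plane L_v = 1.125 + 3·1.5 = 5.625 in; A_gv = 5.625 × 0.375 = 2.109 in².
A_nv = (5.625 − 3.5·0.625) × 0.375 = 1.289 in².
A_nt = (0.75 − 0.5·0.625) × 0.375 = 0.1641 in².
0.6 F_u A_nv = 50.27 kips; 0.6 F_y A_gv = 63.28 kips → shear rupture governs the shear term.
R_n = 50.27 + 1.0 × 65 × 0.1641 = 60.94 kips.
Allowable strength R_n/Ω = 60.94 / 2 = 30.5 kips.

30.5 kips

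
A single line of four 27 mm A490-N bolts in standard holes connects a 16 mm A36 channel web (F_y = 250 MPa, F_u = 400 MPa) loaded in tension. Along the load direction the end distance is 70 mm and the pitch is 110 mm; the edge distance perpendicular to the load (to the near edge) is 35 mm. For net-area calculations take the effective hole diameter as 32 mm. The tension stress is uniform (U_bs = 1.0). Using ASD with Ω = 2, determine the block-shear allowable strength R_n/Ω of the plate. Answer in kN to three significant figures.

541 kN

Shear plane L_v = 70 + 3·110 = 400 mm; A_gv = 400 × 16 = 6400 mm².
A_nv = (400 − 3.5·32) × 16 = 4608 mm².
A_nt = (35 − 0.5·32) × 16 = 304 mm².
0.6 F_u A_nv = 1106 kN; 0.6 F_y A_gv = 960 kN → shear yielding governs the shear term.
R_n = 960 + 1.0 × 400 × 304 / 1000 = 1082 kN.
Allowable strength R_n/Ω = 1082 / 2 = 541 kN.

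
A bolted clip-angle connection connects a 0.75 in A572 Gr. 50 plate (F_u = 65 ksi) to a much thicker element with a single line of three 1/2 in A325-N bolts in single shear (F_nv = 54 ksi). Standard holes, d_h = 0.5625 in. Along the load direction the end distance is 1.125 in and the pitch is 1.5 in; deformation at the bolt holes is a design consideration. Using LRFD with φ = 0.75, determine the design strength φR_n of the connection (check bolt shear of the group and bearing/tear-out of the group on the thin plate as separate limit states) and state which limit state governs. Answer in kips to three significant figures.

23.9 kips (bolt shear governs)

Bolt shear: A_b = π·0.5²/4 = 0.1963 in²; R_n = 54 × 0.1963 × 3 × 1 = 31.81 kips → 0.75 × 31.81 = 23.9 kips.
Bearing (1.2 l_c t F_u ≤ 2.4 d t F_u): upper limit = 2.4·0.5·0.75·65 = 58.5 kips.
  Edge l_c = 1.125 − 0.5625/2 = 0.8438 → r_n = 49.36 kips; interior l_c = 1.5 − 0.5625 = 0.9375 → r_n = 54.84 kips.
  R_n,bearing = 1·49.36 + 2·54.84 = 159 kips → 0.75 × 159 = 119 kips.
Bolt shear governs: 23.9 kips.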